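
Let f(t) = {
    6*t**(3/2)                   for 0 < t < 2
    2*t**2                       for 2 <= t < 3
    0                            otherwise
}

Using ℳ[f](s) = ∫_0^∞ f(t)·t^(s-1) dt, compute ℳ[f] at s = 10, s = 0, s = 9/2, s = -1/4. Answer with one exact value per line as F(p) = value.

F(10) = 24576*sqrt(2)/23 + 527345/6
F(0) = 5 + 8*sqrt(2)
F(9/2) = -256*sqrt(2)/13 + 64 + 2916*sqrt(3)/13
F(-1/4) = -16*2**(3/4)/7 + 24*3**(3/4)/7 + 48*2**(1/4)/5

the 2 pieces separated at 2 each add one integral
on [0, 2): add ∫ 6*t**(3/2)·t^(s-1) dt
∫ over [2, 3) of 2*t**2·t^(s-1) joins the sum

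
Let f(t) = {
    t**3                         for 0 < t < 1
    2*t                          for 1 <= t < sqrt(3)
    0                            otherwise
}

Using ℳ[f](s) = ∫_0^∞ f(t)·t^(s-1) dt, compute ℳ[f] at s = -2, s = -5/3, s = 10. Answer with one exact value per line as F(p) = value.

back out the power substitution: t**(3/2) on [0, 1); 2*sqrt(t) on [1, 3)
the 2 pieces separated at 1 each add one integral
segment 0 to 1 holds t**3; add its integral
segment 1 to sqrt(3) holds 2*t; add its integral

F(-2) = 3 - 2*sqrt(3)/3
F(-5/3) = 15/4 - 3**(2/3)
F(10) = -15/143 + 486*sqrt(3)/11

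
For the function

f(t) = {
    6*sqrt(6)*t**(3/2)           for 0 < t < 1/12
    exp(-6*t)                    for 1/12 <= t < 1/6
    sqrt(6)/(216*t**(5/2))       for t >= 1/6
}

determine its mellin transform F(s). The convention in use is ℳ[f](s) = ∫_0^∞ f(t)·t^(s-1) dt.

the common scale on t comes off first: 2*sqrt(2)*t**(3/2) on [0, 1/4); exp(-2*t) on [1/4, 1/2); sqrt(2)/(8*t**(5/2)) on [1/2, ∞)
peel off the common scale on t: t**(3/2) on [0, 1/2); exp(-t) on [1/2, 1); t**(-5/2) on [1, ∞)
decompose at 1/12, 1/6; ℳ[f](s) sums the 3 pieces' integrals
[0, 1/12) adds the kernel integral of 6*sqrt(6)*t**(3/2)
segment [1/12, 1/6) carries exp(-6*t); integrate it
piece [1/6, ∞): integrate sqrt(6)/(216*t**(5/2)) against the kernel

(2*2**s*(2*s - 5)*(2*s + 3)*uppergamma(s, 1/2) - 2*2**s*(2*s - 5)*(2*s + 3)*uppergamma(s, 1) - 4*2**s*(2*s + 3) + sqrt(2)*(2*s - 5))/(2*12**s*(2*s - 5)*(2*s + 3))
  -3/2 < Re(s) < 5/2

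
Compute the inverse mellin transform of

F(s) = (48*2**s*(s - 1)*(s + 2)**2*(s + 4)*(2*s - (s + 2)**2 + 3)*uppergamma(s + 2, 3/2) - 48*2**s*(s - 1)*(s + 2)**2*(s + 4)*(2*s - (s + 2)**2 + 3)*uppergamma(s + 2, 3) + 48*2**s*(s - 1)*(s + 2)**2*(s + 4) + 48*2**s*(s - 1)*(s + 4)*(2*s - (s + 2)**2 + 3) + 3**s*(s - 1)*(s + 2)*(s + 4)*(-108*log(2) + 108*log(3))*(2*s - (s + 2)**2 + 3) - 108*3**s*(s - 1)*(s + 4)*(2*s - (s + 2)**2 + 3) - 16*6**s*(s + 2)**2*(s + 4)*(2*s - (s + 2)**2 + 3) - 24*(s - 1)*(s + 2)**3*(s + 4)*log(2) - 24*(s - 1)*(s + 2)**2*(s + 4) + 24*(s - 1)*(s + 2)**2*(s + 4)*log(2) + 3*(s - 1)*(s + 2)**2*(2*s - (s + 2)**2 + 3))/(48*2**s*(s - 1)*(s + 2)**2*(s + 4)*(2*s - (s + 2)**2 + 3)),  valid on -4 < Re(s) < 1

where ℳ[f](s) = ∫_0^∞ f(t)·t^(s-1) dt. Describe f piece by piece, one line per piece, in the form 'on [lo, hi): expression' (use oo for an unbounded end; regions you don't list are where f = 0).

on [0, 1/2): t**4
on [1/2, 1): t*log(t)
on [1, 3/2): t**2*log(t)
on [3/2, 3): t**2*exp(-t)
on [3, oo): 1/t

invert the shared t-power to get t**2 on [0, 1/2); log(t)/t on [1/2, 1); log(t) on [1, 3/2); …
summing 5 kernel integrals split by 1/2, 1, 3/2, 3 yields ℳ[f](s)
∫ t**4·t^(s-1) over [0, 1/2)
∫ over [1/2, 1) of t*log(t)·t^(s-1) joins the sum
on [1, 3/2): add ∫ t**2*log(t)·t^(s-1) dt
the [3/2, 3) slice contributes ∫ t**2*exp(-t)·t^(s-1) dt
segment [3, ∞) carries 1/t; integrate it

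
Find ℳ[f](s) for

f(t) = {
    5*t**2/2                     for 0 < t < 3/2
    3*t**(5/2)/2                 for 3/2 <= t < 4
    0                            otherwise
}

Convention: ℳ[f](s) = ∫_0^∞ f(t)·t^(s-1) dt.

f breaks at 3/2 into 2 integrals to sum
piece [0, 3/2): integrate 5*t**2/2 against the kernel
∫ 3*t**(5/2)/2·t^(s-1) over [3/2, 4)

(5*(3/2)**(s + 2)*(2*s + 5) - 6*(3/2)**(s + 5/2)*(s + 2) + 6*4**(s + 5/2)*(s + 2))/(2*(s + 2)*(2*s + 5))
  Re(s) > -2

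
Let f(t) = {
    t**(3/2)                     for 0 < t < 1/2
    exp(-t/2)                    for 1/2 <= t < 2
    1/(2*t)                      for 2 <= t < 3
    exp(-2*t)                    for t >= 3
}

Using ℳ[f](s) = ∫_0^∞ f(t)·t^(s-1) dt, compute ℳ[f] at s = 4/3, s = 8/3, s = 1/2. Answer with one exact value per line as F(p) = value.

decompose at 1/2, 2, 3; ℳ[f](s) sums the 4 pieces' integrals
piece [0, 1/2): integrate t**(3/2) against the kernel
over [1/2, 2), the kernel integral of exp(-t/2) enters the sum
for t in [2, 3): the term is ∫ 1/(2*t)·t^(s-1)
on [3, ∞): add ∫ exp(-2*t)·t^(s-1) dt

F(4/3) = -3*2**(1/3)/2 - 2*2**(1/3)*uppergamma(4/3, 1) + 2**(2/3)*uppergamma(4/3, 6)/4 + 3*2**(1/6)/68 + 2*2**(1/3)*uppergamma(4/3, 1/4) + 3*3**(1/3)/2
F(8/3) = -4*2**(2/3)*uppergamma(8/3, 1) - 3*2**(2/3)/5 + 2**(1/3)*uppergamma(8/3, 6)/8 + 3*2**(5/6)/400 + 9*3**(2/3)/10 + 4*2**(2/3)*uppergamma(8/3, 1/4)
F(1/2) = -sqrt(3)/3 - sqrt(2)*sqrt(pi)*erfc(1) + sqrt(2)*sqrt(pi)*erfc(sqrt(6))/2 + 1/8 + sqrt(2)/2 + sqrt(2)*sqrt(pi)*erfc(1/2)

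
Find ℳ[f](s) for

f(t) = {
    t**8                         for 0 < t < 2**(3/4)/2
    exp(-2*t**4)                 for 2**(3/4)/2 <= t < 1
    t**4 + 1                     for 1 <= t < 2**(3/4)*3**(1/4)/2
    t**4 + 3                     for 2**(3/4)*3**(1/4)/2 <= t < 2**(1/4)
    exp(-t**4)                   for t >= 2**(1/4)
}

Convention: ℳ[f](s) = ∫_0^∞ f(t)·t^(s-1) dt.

(2**(3/4)/2)**s*(2**(s/4)*s*(s + 4)*(s + 8)*uppergamma(s/4, 2) - 8*2**(s/4)*s*(s + 8) - 16*2**(s/4)*(s + 8) + 20*2**(s/2)*s*(s + 8) + 48*2**(s/2)*(s + 8) - 8*3**(s/4)*s*(s + 8) - 32*3**(s/4)*(s + 8) + s*(s + 4)*(s + 8)*uppergamma(s/4, 1) - s*(s + 4)*(s + 8)*uppergamma(s/4, 2) + s*(s + 4))/(4*s*(s + 4)*(s + 8))
  Re(s) > -8

undo the power substitution: t**4 on [0, sqrt(2)/2); exp(-2*t**2) on [sqrt(2)/2, 1); t**2 + 1 on [1, sqrt(6)/2); …
strip the power substitution: t**2 on [0, 1/2); exp(-2*t) on [1/2, 1); t + 1 on [1, 3/2); …
linearity at 2**(3/4)/2, 1, 2**(3/4)*3**(1/4)/2, 2**(1/4) turns ℳ[f](s) into 5 summed integrals
segment [0, 2**(3/4)/2) carries t**8; integrate it
∫ exp(-2*t**4)·t^(s-1) over [2**(3/4)/2, 1)
for t in [1, 2**(3/4)*3**(1/4)/2): the term is ∫ (t**4 + 1)·t^(s-1)
on [2**(3/4)*3**(1/4)/2, 2**(1/4)): add ∫ (t**4 + 3)·t^(s-1) dt
∫ exp(-t**4)·t^(s-1) over [2**(1/4), ∞)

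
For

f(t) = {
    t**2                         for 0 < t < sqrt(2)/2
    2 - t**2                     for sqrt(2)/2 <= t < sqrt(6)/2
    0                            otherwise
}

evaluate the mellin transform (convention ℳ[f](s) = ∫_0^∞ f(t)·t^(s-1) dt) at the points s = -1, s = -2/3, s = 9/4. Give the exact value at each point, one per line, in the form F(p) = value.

F(-1) = sqrt(2)*(18 - 7*sqrt(3))/6
F(-2/3) = 2**(1/3)*(30 - 11*3**(2/3))/8
F(9/4) = 2**(7/8)*(-50 + 123*3**(1/8))/306

invert the power substitution to get t on [0, 1/2); 2 - t on [1/2, 3/2)
f breaks at sqrt(2)/2 into 2 integrals to sum
over [0, sqrt(2)/2), the kernel integral of t**2 enters the sum
piece [sqrt(2)/2, sqrt(6)/2): integrate (2 - t**2) against the kernel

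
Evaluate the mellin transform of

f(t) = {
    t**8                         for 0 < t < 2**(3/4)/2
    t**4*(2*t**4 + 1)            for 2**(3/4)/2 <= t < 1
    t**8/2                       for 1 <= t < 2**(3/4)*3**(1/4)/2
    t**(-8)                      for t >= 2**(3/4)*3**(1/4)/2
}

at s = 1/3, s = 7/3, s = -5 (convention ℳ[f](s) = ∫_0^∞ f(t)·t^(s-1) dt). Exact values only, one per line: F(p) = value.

peel off the power substitution: t**4 on [0, sqrt(2)/2); t**2*(2*t**2 + 1) on [sqrt(2)/2, 1); t**4/2 on [1, sqrt(6)/2); …
strip the shared t-power: t**2 on [0, sqrt(2)/2); 2*t**2 + 1 on [sqrt(2)/2, 1); t**2/2 on [1, sqrt(6)/2); …
strip the power substitution: t on [0, 1/2); 2*t + 1 on [1/2, 1); t/2 on [1, 3/2); …
breakpoints 2**(3/4)/2, 1, 2**(3/4)*3**(1/4)/2: one integral from each of the 4 segments
piece [0, 2**(3/4)/2): integrate t**8 against the kernel
on [2**(3/4)/2, 1) integrate f = t**4*(2*t**4 + 1) against the kernel
over [1, 2**(3/4)*3**(1/4)/2), the kernel integral of t**8/2 enters the sum
over [2**(3/4)*3**(1/4)/2, ∞), the kernel integral of t**(-8) enters the sum

F(1/3) = 2**(11/12)*(-26082 + 34619*3**(1/12) + 73692*2**(1/12))/358800
F(7/3) = 2**(5/12)*(-24786 + 45011*3**(7/12) + 72828*2**(7/12))/480624
F(-5) = 2**(1/4)*(-1053*2**(3/4) + 383*3**(3/4) + 3510)/4212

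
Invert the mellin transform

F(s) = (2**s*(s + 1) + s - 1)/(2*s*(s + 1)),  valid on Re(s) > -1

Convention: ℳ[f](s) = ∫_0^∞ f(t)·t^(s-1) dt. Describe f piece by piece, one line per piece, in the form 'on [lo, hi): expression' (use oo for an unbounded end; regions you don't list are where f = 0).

on [0, 1): t
on [1, 2): 1/2

treat the 2 regions marked off by 1 separately and sum
segment [0, 1) carries t; integrate it
segment 1 to 2 holds 1/2; add its integral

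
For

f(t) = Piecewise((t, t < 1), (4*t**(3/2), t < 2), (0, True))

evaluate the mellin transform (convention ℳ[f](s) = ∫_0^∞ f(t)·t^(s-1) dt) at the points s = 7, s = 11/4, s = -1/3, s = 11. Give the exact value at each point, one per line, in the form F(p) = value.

split f at 1: ℳ[f](s) collects 2 kernel integrals
piece [0, 1): integrate t against the kernel
over [1, 2), the kernel integral of 4*t**(3/2) enters the sum

F(7) = -47/136 + 2048*sqrt(2)/17
F(11/4) = -172/255 + 256*2**(1/4)/17
F(-1/3) = -27/14 + 48*2**(1/6)/7
F(11) = -71/300 + 32768*sqrt(2)/25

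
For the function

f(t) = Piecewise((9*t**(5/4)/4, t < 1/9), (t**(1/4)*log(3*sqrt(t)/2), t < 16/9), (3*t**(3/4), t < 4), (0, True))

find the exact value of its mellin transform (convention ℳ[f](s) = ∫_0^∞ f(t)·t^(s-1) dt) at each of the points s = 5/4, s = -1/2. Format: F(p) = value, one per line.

invert the power substitution to get 9*t**(5/2)/4 on [0, 1/3); sqrt(t)*log(3*t/2) on [1/3, 4/3); 3*t**(3/2) on [4/3, 2)
undo the shared t-power: 9*t**2/4 on [0, 1/3); log(3*t/2) on [1/3, 4/3); 3*t on [4/3, 2)
invert the common scale on t to get t**2 on [0, 1/2); log(t) on [1/2, 2); 2*t on [2, 3)
along the cuts 1/9, 16/9, ℳ[f](s) splits into 3 integrals
segment [0, 1/9) carries 9*t**(5/4)/4; integrate it
between 1/9 and 16/9 the integrand is t**(1/4)*log(3*sqrt(t)/2)·t^(s-1)
segment 16/9 to 4 holds 3*t**(3/4); add its integral

F(5/4) = 130*log(2)/81 + 1687/90
F(-1/2) = sqrt(3)*(-18*log(2) - 11 + 12*sqrt(6))/3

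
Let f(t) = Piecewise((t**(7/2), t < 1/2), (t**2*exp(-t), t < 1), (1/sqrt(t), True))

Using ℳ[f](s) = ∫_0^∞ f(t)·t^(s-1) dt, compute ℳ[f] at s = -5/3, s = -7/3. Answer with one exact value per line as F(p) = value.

F(-5/3) = -uppergamma(1/3, 1) + 3*2**(1/6)/22 + 6/13 + uppergamma(1/3, 1/2)
F(-7/3) = -uppergamma(-1/3, 1) + 6/17 + 3*2**(5/6)/14 + uppergamma(-1/3, 1/2)

peel off the shared t-power: t**(3/2) on [0, 1/2); exp(-t) on [1/2, 1); t**(-5/2) on [1, ∞)
linearity at 1/2, 1 turns ℳ[f](s) into 3 summed integrals
∫ over [0, 1/2) of t**(7/2)·t^(s-1) joins the sum
∫ t**2*exp(-t)·t^(s-1) over [1/2, 1)
over [1, ∞), the kernel integral of 1/sqrt(t) enters the sum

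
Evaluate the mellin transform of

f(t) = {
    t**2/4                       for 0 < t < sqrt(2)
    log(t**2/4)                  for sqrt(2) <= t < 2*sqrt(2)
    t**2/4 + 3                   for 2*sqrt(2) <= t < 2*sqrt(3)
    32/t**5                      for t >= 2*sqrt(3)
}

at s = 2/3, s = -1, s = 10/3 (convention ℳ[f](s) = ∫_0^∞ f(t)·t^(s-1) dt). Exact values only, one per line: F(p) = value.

peel off the power substitution: t/4 on [0, 2); log(t/4) on [2, 8); t/4 + 3 on [8, 12); …
remove the common scale on t first: t/2 on [0, 1); log(t/2) on [1, 4); t/2 + 3 on [4, 6); …
reversing the common scale on t: t on [0, 1/2); log(t) on [1/2, 2); t + 3 on [2, 3); …
breakpoints sqrt(2), 2*sqrt(2), 2*sqrt(3): one integral from each of the 4 segments
over [0, sqrt(2)), the kernel integral of t**2/4 enters the sum
on [sqrt(2), 2*sqrt(2)): add ∫ log(t**2/4)·t^(s-1) dt
the [2*sqrt(2), 2*sqrt(3)) slice contributes ∫ (t**2/4 + 3)·t^(s-1) dt
[2*sqrt(3), ∞) adds the kernel integral of 32/t**5

F(2/3) = -39/2 + 2**(2/3)*3**(5/6)/117 + log(2**(3*2**(1/3)/2 + 3)) + 75*2**(1/3)/16 + 45*12**(1/3)/8
F(-1) = sqrt(2)*(-486*log(2) + sqrt(2) + 648)/648
F(10/3) = -1164/25 + 3*2**(2/3)*log(2)/5 + 219*2**(2/3)/400 + 8*2**(1/3)*3**(1/6)/5 + 48*log(2)/5 + 351*18**(1/3)/10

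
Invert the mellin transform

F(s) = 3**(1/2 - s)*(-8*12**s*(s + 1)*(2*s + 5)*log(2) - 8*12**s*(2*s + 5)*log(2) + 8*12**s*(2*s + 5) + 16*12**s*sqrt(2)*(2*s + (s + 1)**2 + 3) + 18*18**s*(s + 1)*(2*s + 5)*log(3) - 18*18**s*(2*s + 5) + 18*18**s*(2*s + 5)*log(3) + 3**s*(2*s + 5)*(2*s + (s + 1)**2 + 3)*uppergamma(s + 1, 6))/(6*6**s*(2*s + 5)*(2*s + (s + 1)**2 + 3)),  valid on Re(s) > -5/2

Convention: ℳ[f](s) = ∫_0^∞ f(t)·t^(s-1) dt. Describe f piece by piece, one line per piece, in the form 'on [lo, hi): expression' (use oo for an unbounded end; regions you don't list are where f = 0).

on [0, 2/3): 9*t**(5/2)
on [2/3, 1): 3*sqrt(3)*t**2*log(3*t)
on [1, oo): sqrt(3)*t*exp(-6*t)

peel off the shared t-power: 9*t**2 on [0, 2/3); 3*sqrt(3)*t**(3/2)*log(3*t) on [2/3, 1); sqrt(3)*sqrt(t)*exp(-6*t) on [1, ∞)
undo the common scale on t: t**2 on [0, 2); t**(3/2)*log(t) on [2, 3); sqrt(t)*exp(-2*t) on [3, ∞)
back out the shared t-power: t**(3/2) on [0, 2); t*log(t) on [2, 3); exp(-2*t) on [3, ∞)
cuts at 2/3, 1: linearity sums the 3 kernel integrals
∫ over [0, 2/3) of 9*t**(5/2)·t^(s-1) joins the sum
between 2/3 and 1 the integrand is 3*sqrt(3)*t**2*log(3*t)·t^(s-1)
for t in [1, ∞): the term is ∫ sqrt(3)*t*exp(-6*t)·t^(s-1)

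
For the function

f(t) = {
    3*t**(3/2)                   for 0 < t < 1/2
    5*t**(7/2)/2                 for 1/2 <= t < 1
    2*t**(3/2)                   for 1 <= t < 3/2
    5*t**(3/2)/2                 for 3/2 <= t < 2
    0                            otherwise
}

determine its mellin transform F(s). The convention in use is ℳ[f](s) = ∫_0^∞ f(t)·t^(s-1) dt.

slice at 1/2, 1, 3/2, transform all 4 pieces, and sum them
piece [0, 1/2): integrate 3*t**(3/2) against the kernel
segment [1/2, 1) carries 5*t**(7/2)/2; integrate it
for t in [1, 3/2): the term is ∫ 2*t**(3/2)·t^(s-1)
segment 3/2 to 2 holds 5*t**(3/2)/2; add its integral

(-5*2**(-s - 7/2)*(2*s + 3) + 6*2**(-s - 3/2)*(2*s + 7) + 5*2**(s + 3/2)*(2*s + 7) - (3/2)**(s + 3/2)*(2*s + 7) + 2*s - 13)/((2*s + 3)*(2*s + 7))
  Re(s) > -3/2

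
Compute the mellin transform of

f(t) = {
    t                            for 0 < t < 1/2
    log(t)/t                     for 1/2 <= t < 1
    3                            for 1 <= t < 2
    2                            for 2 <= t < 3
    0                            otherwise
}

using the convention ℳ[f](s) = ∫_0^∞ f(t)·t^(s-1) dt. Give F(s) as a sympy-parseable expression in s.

linearity at 1/2, 1, 2 turns ℳ[f](s) into 4 summed integrals
the [0, 1/2) slice contributes ∫ t·t^(s-1) dt
the [1/2, 1) slice contributes ∫ log(t)/t·t^(s-1) dt
for t in [1, 2): the term is ∫ 3·t^(s-1)
segment [2, 3) carries 2; integrate it

(2*2**(2*s)*(s + 1)*(s**2 - 2*s + 1) - 2*2**s*s*(s + 1) - 6*2**s*(s + 1)*(s**2 - 2*s + 1) + 4*6**s*(s + 1)*(s**2 - 2*s + 1) + 4*s**2*(s + 1)*log(2) - 4*s*(s + 1)*log(2) + 4*s*(s + 1) + s*(s**2 - 2*s + 1))/(2*2**s*s*(s + 1)*(s**2 - 2*s + 1))
  Re(s) > -1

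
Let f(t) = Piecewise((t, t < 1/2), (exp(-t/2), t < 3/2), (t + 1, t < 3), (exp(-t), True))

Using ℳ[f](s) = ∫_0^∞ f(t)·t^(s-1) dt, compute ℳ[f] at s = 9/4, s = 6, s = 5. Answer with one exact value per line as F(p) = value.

linearity at 1/2, 3/2, 3 turns ℳ[f](s) into 4 summed integrals
segment [0, 1/2) carries t; integrate it
[1/2, 3/2) adds the kernel integral of exp(-t/2)
the [3/2, 3) slice contributes ∫ (t + 1)·t^(s-1) dt
on [3, ∞) integrate f = exp(-t) against the kernel

F(9/4) = -4*2**(1/4)*uppergamma(9/4, 3/4) - 53*2**(3/4)*3**(1/4)/52 + 2**(3/4)/52 + uppergamma(9/4, 3) + 4*2**(1/4)*uppergamma(9/4, 1/4) + 160*3**(1/4)/13
F(6) = -260103*exp(-3/4)/16 + 2208*exp(-3) + 384913/896 + 157781*exp(-1/4)/16
F(5) = -12993*exp(-3/4)/8 + 393*exp(-3) + 80009/480 + 7889*exp(-1/4)/8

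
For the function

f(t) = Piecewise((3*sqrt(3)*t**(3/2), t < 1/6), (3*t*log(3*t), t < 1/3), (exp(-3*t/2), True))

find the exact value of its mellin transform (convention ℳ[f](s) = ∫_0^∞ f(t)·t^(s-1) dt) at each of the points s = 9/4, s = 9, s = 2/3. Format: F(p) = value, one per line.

invert the common scale on t to get 3*sqrt(6)*t**(3/2)/4 on [0, 1/3); 3*t*log(3*t/2)/2 on [1/3, 2/3); exp(-3*t/4) on [2/3, ∞)
reversing the common scale on t: t**(3/2) on [0, 1/2); t*log(t) on [1/2, 1); exp(-t/2) on [1, ∞)
cuts at 1/6, 1/3: linearity sums the 3 kernel integrals
∫ over [0, 1/6) of 3*sqrt(3)*t**(3/2)·t^(s-1) joins the sum
segment 1/6 to 1/3 holds 3*t*log(3*t); add its integral
piece [1/3, ∞): integrate exp(-3*t/2) against the kernel

F(9/4) = 6**(3/4)*(-960*2**(1/4) + 120 + 169*sqrt(2) + 390*log(2) + 40560*sqrt(2)*uppergamma(9/4, 1/2))/547560
F(9) = -341/671846400 + sqrt(2)/423263232 + log(2)/201553920 + 34035938*exp(-1/2)/19683
F(2/3) = 6**(1/3)*(-234*2**(2/3) + 75*sqrt(2) + 117 + 195*log(2) + 1300*2**(1/3)*uppergamma(2/3, 1/2))/3900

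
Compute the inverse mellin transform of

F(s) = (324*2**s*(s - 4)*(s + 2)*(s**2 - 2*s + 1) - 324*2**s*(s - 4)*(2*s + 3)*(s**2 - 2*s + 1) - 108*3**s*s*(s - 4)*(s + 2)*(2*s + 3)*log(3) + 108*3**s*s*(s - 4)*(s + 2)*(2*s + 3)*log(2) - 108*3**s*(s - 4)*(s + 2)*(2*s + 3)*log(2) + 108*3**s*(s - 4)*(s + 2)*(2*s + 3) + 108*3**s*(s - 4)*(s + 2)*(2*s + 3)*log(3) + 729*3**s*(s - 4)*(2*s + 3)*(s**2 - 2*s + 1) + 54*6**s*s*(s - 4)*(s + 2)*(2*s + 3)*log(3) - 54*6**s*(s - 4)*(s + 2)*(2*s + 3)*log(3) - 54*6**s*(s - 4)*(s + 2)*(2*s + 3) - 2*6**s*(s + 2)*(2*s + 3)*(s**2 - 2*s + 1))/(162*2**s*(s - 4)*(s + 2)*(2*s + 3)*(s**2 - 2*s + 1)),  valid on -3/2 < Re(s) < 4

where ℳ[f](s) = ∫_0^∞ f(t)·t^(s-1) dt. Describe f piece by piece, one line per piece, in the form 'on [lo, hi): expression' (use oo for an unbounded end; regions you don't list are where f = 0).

integrate the 4 segments split at 1, 3/2, 3, then add the results
segment [0, 1) carries t**(3/2); integrate it
piece [1, 3/2): integrate 2*t**2 against the kernel
segment 3/2 to 3 holds log(t)/t; add its integral
∫ over [3, ∞) of t**(-4)·t^(s-1) joins the sum

on [0, 1): t**(3/2)
on [1, 3/2): 2*t**2
on [3/2, 3): log(t)/t
on [3, oo): t**(-4)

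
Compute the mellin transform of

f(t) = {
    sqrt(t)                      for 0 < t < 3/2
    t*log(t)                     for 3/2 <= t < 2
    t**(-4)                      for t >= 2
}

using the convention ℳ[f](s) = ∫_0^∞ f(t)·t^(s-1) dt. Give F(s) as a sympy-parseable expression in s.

(-32*2**(2*s)*(s - 4)*(2*s + 1) + 3**s*s*(s - 4)*(2*s + 1)*(-24*log(3) + 24*log(2)) + 3**s*(s - 4)*(2*s + 1)*(-24*log(3) + 24*log(2)) + 24*3**s*(s - 4)*(2*s + 1) + 16*3**s*sqrt(6)*(s - 4)*(s**2 + 2*s + 1) + 32*4**s*s*(s - 4)*(2*s + 1)*log(2) + 32*4**s*(s - 4)*(2*s + 1)*log(2) - 4**s*(2*s + 1)*(s**2 + 2*s + 1))/(16*2**s*(s - 4)*(2*s + 1)*(s**2 + 2*s + 1))
  -1/2 < Re(s) < 4

linearity at 3/2, 2 turns ℳ[f](s) into 3 summed integrals
the [0, 3/2) slice contributes ∫ sqrt(t)·t^(s-1) dt
segment 3/2 to 2 holds t*log(t); add its integral
segment 2 to ∞ holds t**(-4); add its integral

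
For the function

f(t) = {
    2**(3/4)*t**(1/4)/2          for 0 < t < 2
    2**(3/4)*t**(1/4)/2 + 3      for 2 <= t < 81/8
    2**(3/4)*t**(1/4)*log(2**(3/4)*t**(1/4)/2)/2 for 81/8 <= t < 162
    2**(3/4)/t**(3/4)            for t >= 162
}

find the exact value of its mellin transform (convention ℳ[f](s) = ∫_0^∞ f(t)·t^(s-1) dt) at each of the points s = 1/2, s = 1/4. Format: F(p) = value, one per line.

F(1/2) = sqrt(2)*(17 + 27*log(2) + 189*log(3))/6
F(1/4) = 2**(1/4)*(162*log(2) + 143 + 486*log(3))/36

strip the common scale on t: t**(1/4) on [0, 1); t**(1/4) + 3 on [1, 81/16); t**(1/4)*log(t**(1/4)) on [81/16, 81); …
undo the power substitution: sqrt(t) on [0, 1); sqrt(t) + 3 on [1, 9/4); sqrt(t)*log(sqrt(t)) on [9/4, 9); …
undo the power substitution: t on [0, 1); t + 3 on [1, 3/2); t*log(t) on [3/2, 3); …
summing 4 kernel integrals split by 2, 81/8, 162 yields ℳ[f](s)
segment 0 to 2 holds 2**(3/4)*t**(1/4)/2; add its integral
∫ (2**(3/4)*t**(1/4)/2 + 3)·t^(s-1) over [2, 81/8)
for t in [81/8, 162): the term is ∫ 2**(3/4)*t**(1/4)*log(2**(3/4)*t**(1/4)/2)/2·t^(s-1)
on [162, ∞): add ∫ 2**(3/4)/t**(3/4)·t^(s-1) dt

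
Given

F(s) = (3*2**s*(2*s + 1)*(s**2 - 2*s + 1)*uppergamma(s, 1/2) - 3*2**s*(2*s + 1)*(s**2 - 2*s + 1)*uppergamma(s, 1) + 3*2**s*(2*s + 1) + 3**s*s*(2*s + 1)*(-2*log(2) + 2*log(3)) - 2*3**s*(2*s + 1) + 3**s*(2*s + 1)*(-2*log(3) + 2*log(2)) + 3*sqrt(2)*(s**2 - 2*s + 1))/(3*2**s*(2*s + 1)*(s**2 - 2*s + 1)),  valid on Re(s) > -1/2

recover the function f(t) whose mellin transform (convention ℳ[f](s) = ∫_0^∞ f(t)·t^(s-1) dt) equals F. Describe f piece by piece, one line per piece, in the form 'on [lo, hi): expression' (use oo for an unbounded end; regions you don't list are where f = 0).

integrate the 3 segments split at 1/2, 1, then add the results
piece [0, 1/2): integrate sqrt(t) against the kernel
∫ exp(-t)·t^(s-1) over [1/2, 1)
[1, 3/2) adds the kernel integral of log(t)/t

on [0, 1/2): sqrt(t)
on [1/2, 1): exp(-t)
on [1, 3/2): log(t)/t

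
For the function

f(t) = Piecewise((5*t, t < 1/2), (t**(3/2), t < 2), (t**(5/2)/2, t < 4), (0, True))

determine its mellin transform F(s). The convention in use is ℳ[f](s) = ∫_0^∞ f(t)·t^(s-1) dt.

f breaks at 1/2, 2 into 3 integrals to sum
segment [0, 1/2) carries 5*t; integrate it
over [1/2, 2), the kernel integral of t**(3/2) enters the sum
on [2, 4) integrate f = t**(5/2)/2 against the kernel

(-2**(1/2 - s)*(s + 1)*(2*s + 5) - 2**(s + 7/2)*(s + 1)*(2*s + 3) + 2**(s + 7/2)*(s + 1)*(2*s + 5) + 2**(2*s + 6)*(s + 1)*(2*s + 3) + 5*(2*s + 3)*(2*s + 5)/2**s)/(2*(s + 1)*(2*s + 3)*(2*s + 5))
  Re(s) > -1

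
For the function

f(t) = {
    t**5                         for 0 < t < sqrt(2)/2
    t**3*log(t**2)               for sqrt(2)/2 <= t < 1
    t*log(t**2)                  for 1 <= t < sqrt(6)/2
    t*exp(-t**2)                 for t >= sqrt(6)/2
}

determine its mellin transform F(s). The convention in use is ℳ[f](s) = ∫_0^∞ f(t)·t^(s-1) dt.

2**(-s/2 - 5/2)*(2**(s/2 + 3/2)*(s + 1)**2*(s + 5)*(4*s + (s + 1)**2 + 8)*uppergamma(s/2 + 1/2, 3/2) + 2**(s/2 + 7/2)*(-s - 5)*(s + 1)**2 + 2**(s/2 + 7/2)*(s + 5)*(4*s + (s + 1)**2 + 8) + 3**(s/2 + 1/2)*(s + 1)*(s + 5)*(-4*log(2) + 4*log(3))*(4*s + (s + 1)**2 + 8) - 8*3**(s/2 + 1/2)*(s + 5)*(4*s + (s + 1)**2 + 8) + (s + 1)**3*(s + 5)*log(4) + 4*(s + 1)**2*(s + 5)*log(2) + (s + 1)**2*(4*s + 20) + (s + 1)**2*(4*s + (s + 1)**2 + 8))/((s + 1)**2*(s + 5)*(4*s + (s + 1)**2 + 8))
  Re(s) > -5

the shared t-power comes off first: t**4 on [0, sqrt(2)/2); t**2*log(t**2) on [sqrt(2)/2, 1); log(t**2) on [1, sqrt(6)/2); …
back out the power substitution: t**2 on [0, 1/2); t*log(t) on [1/2, 1); log(t) on [1, 3/2); …
decompose at sqrt(2)/2, 1, sqrt(6)/2; ℳ[f](s) sums the 4 pieces' integrals
between 0 and sqrt(2)/2 the integrand is t**5·t^(s-1)
between sqrt(2)/2 and 1 the integrand is t**3*log(t**2)·t^(s-1)
on [1, sqrt(6)/2): add ∫ t*log(t**2)·t^(s-1) dt
∫ over [sqrt(6)/2, ∞) of t*exp(-t**2)·t^(s-1) joins the sum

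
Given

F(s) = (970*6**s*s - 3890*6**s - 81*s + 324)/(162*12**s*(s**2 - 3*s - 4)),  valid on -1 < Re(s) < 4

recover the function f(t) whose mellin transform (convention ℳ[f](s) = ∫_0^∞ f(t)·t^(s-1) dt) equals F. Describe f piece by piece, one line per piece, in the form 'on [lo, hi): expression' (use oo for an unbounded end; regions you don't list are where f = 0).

on [0, 1/12): 6*t
on [1/12, 1/2): 12*t
on [1/2, oo): 1/(1296*t**4)

invert the common scale on t to get 3*t on [0, 1/6); 6*t on [1/6, 1); 1/(81*t**4) on [1, ∞)
the common scale on t comes off first: t on [0, 1/2); 2*t on [1/2, 3); t**(-4) on [3, ∞)
split f at 1/12, 1/2: ℳ[f](s) collects 3 kernel integrals
on [0, 1/12): add ∫ 6*t·t^(s-1) dt
segment 1/12 to 1/2 holds 12*t; add its integral
segment 1/2 to ∞ holds 1/(1296*t**4); add its integral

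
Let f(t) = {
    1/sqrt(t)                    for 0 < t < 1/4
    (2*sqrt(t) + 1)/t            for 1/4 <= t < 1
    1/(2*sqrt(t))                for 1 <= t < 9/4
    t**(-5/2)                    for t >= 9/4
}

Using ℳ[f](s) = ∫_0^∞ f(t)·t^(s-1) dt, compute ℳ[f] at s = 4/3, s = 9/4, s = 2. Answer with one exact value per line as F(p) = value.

F(4/3) = 2**(1/3)*(-2268 + 727*3**(2/3) + 3024*2**(2/3))/1260
F(9/4) = -19*sqrt(2)/140 + 58/35 + 305*sqrt(6)/168
F(2) = 33/8

the shared t-power comes off first: sqrt(t) on [0, 1/4); 2*sqrt(t) + 1 on [1/4, 1); sqrt(t)/2 on [1, 9/4); …
undo the power substitution: t on [0, 1/2); 2*t + 1 on [1/2, 1); t/2 on [1, 3/2); …
f breaks at 1/4, 1, 9/4 into 4 integrals to sum
[0, 1/4) adds the kernel integral of 1/sqrt(t)
on [1/4, 1): add ∫ (2*sqrt(t) + 1)/t·t^(s-1) dt
∫ over [1, 9/4) of 1/(2*sqrt(t))·t^(s-1) joins the sum
∫ over [9/4, ∞) of t**(-5/2)·t^(s-1) joins the sum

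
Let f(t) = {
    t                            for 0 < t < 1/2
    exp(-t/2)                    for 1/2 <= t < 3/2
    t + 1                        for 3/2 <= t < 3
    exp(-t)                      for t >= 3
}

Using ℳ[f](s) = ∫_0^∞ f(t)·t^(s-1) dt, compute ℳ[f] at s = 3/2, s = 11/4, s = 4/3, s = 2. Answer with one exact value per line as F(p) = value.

linearity at 1/2, 3/2, 3 turns ℳ[f](s) into 4 summed integrals
∫ t·t^(s-1) over [0, 1/2)
[1/2, 3/2) adds the kernel integral of exp(-t/2)
the [3/2, 3) slice contributes ∫ (t + 1)·t^(s-1) dt
segment 3 to ∞ holds exp(-t); add its integral

F(3/2) = -19*sqrt(6)/20 - sqrt(6)*exp(-3/4) - sqrt(2)*sqrt(pi)*erfc(sqrt(3)/2) + sqrt(pi)*erfc(sqrt(3))/2 + sqrt(2)/20 + sqrt(3)*exp(-3) + sqrt(2)*exp(-1/4) + sqrt(2)*sqrt(pi)*erfc(1/2) + 28*sqrt(3)/5
F(11/4) = 2**(1/4)*(-2640*sqrt(2)*uppergamma(11/4, 3/4) - 567*3**(3/4) + 11 + 330*2**(3/4)*uppergamma(11/4, 3) + 2640*sqrt(2)*uppergamma(11/4, 1/4) + 3456*6**(3/4))/660
F(4/3) = 2**(2/3)*(-117*3**(1/3) - 112*2**(2/3)*uppergamma(4/3, 3/4) + 56*2**(1/3)*uppergamma(4/3, 3) + 6 + 112*2**(2/3)*uppergamma(4/3, 1/4) + 342*6**(1/3))/112
F(2) = -7*exp(-3/4) + 4*exp(-3) + 5*exp(-1/4) + 271/24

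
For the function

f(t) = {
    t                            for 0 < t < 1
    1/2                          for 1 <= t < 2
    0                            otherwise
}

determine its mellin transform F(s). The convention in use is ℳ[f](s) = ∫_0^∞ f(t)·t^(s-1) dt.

(2**s*(s + 1) + s - 1)/(2*s*(s + 1))
  Re(s) > -1

summing 2 kernel integrals split by 1 yields ℳ[f](s)
on [0, 1) integrate f = t against the kernel
on [1, 2) integrate f = 1/2 against the kernel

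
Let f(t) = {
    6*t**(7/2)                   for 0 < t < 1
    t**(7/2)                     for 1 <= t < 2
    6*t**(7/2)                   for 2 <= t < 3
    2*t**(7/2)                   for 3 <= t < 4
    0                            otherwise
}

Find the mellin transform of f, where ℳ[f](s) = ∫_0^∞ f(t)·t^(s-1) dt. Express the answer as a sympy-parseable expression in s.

integrate the 4 segments split at 1, 2, 3, then add the results
segment 0 to 1 holds 6*t**(7/2); add its integral
on [1, 2) integrate f = t**(7/2) against the kernel
∫ 6*t**(7/2)·t^(s-1) over [2, 3)
∫ 2*t**(7/2)·t^(s-1) over [3, 4)

2*(256*2**(2*s) - 40*2**(s + 1/2) + 108*3**(s + 1/2) + 5)/(2*s + 7)
  Re(s) > -7/2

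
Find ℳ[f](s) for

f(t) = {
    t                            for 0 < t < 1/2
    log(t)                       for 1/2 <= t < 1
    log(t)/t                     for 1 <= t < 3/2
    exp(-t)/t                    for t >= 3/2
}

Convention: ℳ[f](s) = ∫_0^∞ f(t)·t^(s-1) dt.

undo the shared t-power: t**2 on [0, 1/2); t*log(t) on [1/2, 1); log(t) on [1, 3/2); …
split f at 1/2, 1, 3/2: ℳ[f](s) collects 4 kernel integrals
over [0, 1/2), the kernel integral of t enters the sum
on [1/2, 1) integrate f = log(t) against the kernel
on [1, 3/2): add ∫ log(t)/t·t^(s-1) dt
∫ exp(-t)/t·t^(s-1) over [3/2, ∞)

(6*2**s*(s - 1)**2*(s + 1)*(2*s + (s - 1)**2 - 1)*uppergamma(s - 1, 3/2) - 6*2**s*(s - 1)**2*(s + 1) + 6*2**s*(s + 1)*(2*s + (s - 1)**2 - 1) + 3**s*(s - 1)*(s + 1)*(-4*log(2) + 4*log(3))*(2*s + (s - 1)**2 - 1) - 4*3**s*(s + 1)*(2*s + (s - 1)**2 - 1) + 6*(s - 1)**3*(s + 1)*log(2) + 6*(s - 1)**2*(s + 1)*log(2) + 6*(s - 1)**2*(s + 1) + 3*(s - 1)**2*(2*s + (s - 1)**2 - 1))/(6*2**s*(s - 1)**2*(s + 1)*(2*s + (s - 1)**2 - 1))
  Re(s) > -1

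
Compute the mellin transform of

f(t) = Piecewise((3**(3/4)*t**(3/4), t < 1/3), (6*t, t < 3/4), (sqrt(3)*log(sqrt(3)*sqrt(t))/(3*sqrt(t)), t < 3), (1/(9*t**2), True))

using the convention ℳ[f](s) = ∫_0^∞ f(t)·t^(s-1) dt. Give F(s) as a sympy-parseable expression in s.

(324*2**(2*s)*(2*s - 4)*(2*s + 2)*(4*s**2 - 4*s + 1) - 324*2**(2*s)*(2*s - 4)*(4*s + 3)*(4*s**2 - 4*s + 1) - 216*3**(2*s)*s*(2*s - 4)*(2*s + 2)*(4*s + 3)*log(3) + 216*3**(2*s)*s*(2*s - 4)*(2*s + 2)*(4*s + 3)*log(2) - 108*3**(2*s)*(2*s - 4)*(2*s + 2)*(4*s + 3)*log(2) + 108*3**(2*s)*(2*s - 4)*(2*s + 2)*(4*s + 3) + 108*3**(2*s)*(2*s - 4)*(2*s + 2)*(4*s + 3)*log(3) + 729*3**(2*s)*(2*s - 4)*(4*s + 3)*(4*s**2 - 4*s + 1) + 108*6**(2*s)*s*(2*s - 4)*(2*s + 2)*(4*s + 3)*log(3) - 54*6**(2*s)*(2*s - 4)*(2*s + 2)*(4*s + 3)*log(3) - 54*6**(2*s)*(2*s - 4)*(2*s + 2)*(4*s + 3) - 2*6**(2*s)*(2*s + 2)*(4*s + 3)*(4*s**2 - 4*s + 1))/(81*2**(3*s)*(3/2)**s*(2*s - 4)*(2*s + 2)*(4*s + 3)*(4*s**2 - 4*s + 1))
  -3/4 < Re(s) < 2

undo the common scale on t: 2**(1/4)*3**(3/4)*t**(3/4)/2 on [0, 2/3); 3*t on [2/3, 3/2); sqrt(6)*log(sqrt(6)*sqrt(t)/2)/(3*sqrt(t)) on [3/2, 6); …
strip the common scale on t: t**(3/4) on [0, 1); 2*t on [1, 9/4); log(sqrt(t))/sqrt(t) on [9/4, 9); …
the power substitution comes off first: t**(3/2) on [0, 1); 2*t**2 on [1, 3/2); log(t)/t on [3/2, 3); …
breakpoints 1/3, 3/4, 3: one integral from each of the 4 segments
segment 0 to 1/3 holds 3**(3/4)*t**(3/4); add its integral
∫ over [1/3, 3/4) of 6*t·t^(s-1) joins the sum
over [3/4, 3), the kernel integral of sqrt(3)*log(sqrt(3)*sqrt(t))/(3*sqrt(t)) enters the sum
over [3, ∞), the kernel integral of 1/(9*t**2) enters the sum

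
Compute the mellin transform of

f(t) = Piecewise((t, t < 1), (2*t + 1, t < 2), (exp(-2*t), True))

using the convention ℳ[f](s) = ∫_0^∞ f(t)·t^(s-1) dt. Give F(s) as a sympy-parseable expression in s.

summing 3 kernel integrals split by 1, 2 yields ℳ[f](s)
segment [0, 1) carries t; integrate it
[1, 2) adds the kernel integral of (2*t + 1)
piece [2, ∞): integrate exp(-2*t) against the kernel

(2**s*s*(s + 1)*uppergamma(s, 4) - 2*4**s*s - 4**s + 5*8**s*s + 8**s)/(4**s*s*(s + 1))
  Re(s) > -1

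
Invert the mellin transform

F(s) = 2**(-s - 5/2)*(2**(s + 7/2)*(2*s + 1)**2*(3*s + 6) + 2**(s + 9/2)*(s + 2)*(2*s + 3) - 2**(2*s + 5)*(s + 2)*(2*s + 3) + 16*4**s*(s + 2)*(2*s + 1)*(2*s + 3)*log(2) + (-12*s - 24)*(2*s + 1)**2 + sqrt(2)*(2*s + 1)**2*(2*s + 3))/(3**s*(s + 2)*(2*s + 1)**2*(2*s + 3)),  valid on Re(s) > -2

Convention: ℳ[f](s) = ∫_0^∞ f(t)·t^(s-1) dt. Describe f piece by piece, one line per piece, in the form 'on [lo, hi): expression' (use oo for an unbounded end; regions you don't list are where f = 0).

on [0, 1/6): 9*t**2
on [1/6, 1/3): 9*sqrt(3)*t**(3/2)
on [1/3, 2/3): sqrt(3)*sqrt(t)*log(3*t)

back out the common scale on t: t**2 on [0, 1/2); 3*t**(3/2) on [1/2, 1); sqrt(t)*log(t) on [1, 2)
reversing the shared t-power: t**(3/2) on [0, 1/2); 3*t on [1/2, 1); log(t) on [1, 2)
integrate the 3 segments split at 1/6, 1/3, then add the results
∫ over [0, 1/6) of 9*t**2·t^(s-1) joins the sum
∫ 9*sqrt(3)*t**(3/2)·t^(s-1) over [1/6, 1/3)
the [1/3, 2/3) slice contributes ∫ sqrt(3)*sqrt(t)*log(3*t)·t^(s-1) dt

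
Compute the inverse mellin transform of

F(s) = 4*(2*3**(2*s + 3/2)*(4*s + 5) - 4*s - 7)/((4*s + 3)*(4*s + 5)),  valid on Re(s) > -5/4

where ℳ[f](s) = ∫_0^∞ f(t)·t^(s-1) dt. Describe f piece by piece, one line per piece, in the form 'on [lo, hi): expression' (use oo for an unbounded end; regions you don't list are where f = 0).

on [0, 1): t**(5/4)
on [1, 9): 2*t**(3/4)

back out the power substitution: t**(5/2) on [0, 1); 2*t**(3/2) on [1, 3)
peel off the shared t-power: t**(7/2) on [0, 1); 2*t**(5/2) on [1, 3)
strip the shared t-power: t**(3/2) on [0, 1); 2*sqrt(t) on [1, 3)
decompose at 1; ℳ[f](s) sums the 2 pieces' integrals
piece [0, 1): integrate t**(5/4) against the kernel
the [1, 9) slice contributes ∫ 2*t**(3/4)·t^(s-1) dt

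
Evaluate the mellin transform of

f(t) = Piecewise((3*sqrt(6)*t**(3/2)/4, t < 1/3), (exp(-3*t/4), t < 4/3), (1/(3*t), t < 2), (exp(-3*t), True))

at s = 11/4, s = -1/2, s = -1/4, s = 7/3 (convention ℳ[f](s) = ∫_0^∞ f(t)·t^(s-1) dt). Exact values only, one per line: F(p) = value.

F(11/4) = -32*sqrt(2)*3**(1/4)*uppergamma(11/4, 1)/27 - 179*sqrt(2)*3**(1/4)/1071 + 3**(1/4)*uppergamma(11/4, 6)/27 + 8*2**(3/4)/21 + 32*sqrt(2)*3**(1/4)*uppergamma(11/4, 1/4)/27
F(-1/2) = -sqrt(3)*sqrt(pi)*erfc(1/2) - sqrt(3)*exp(-1) - sqrt(2)/18 - 2*sqrt(3)*sqrt(pi)*erfc(sqrt(6)) + sqrt(2)*exp(-6) + sqrt(3)/12 + sqrt(3)*sqrt(pi)*erfc(1) + sqrt(6)/4 + 2*sqrt(3)*exp(-1/4)
F(-1/4) = -sqrt(2)*3**(1/4)*uppergamma(-1/4, 1)/2 - 2**(3/4)/15 + 3**(1/4)*uppergamma(-1/4, 6) + 3*sqrt(2)*3**(1/4)/10 + sqrt(2)*3**(1/4)*uppergamma(-1/4, 1/4)/2
F(7/3) = -16*6**(2/3)*uppergamma(7/3, 1)/27 - 6**(2/3)/9 + 3**(2/3)*uppergamma(7/3, 6)/27 + sqrt(2)*3**(2/3)/414 + 2**(1/3)/2 + 16*6**(2/3)*uppergamma(7/3, 1/4)/27

strip the common scale on t: t**(3/2) on [0, 1/2); exp(-t/2) on [1/2, 2); 1/(2*t) on [2, 3); …
the 4 pieces separated at 1/3, 4/3, 2 each add one integral
piece [0, 1/3): integrate 3*sqrt(6)*t**(3/2)/4 against the kernel
over [1/3, 4/3), the kernel integral of exp(-3*t/4) enters the sum
between 4/3 and 2 the integrand is 1/(3*t)·t^(s-1)
over [2, ∞), the kernel integral of exp(-3*t) enters the sum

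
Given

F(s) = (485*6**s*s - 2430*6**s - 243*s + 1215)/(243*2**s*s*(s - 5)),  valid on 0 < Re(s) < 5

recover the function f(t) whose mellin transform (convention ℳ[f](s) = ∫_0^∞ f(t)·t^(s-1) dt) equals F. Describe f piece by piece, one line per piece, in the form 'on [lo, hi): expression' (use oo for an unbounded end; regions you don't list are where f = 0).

strip the shared t-power: t on [0, 1/2); 2*t on [1/2, 3); t**(-4) on [3, ∞)
breakpoints 1/2, 3: one integral from each of the 3 segments
segment [0, 1/2) carries 1; integrate it
between 1/2 and 3 the integrand is 2·t^(s-1)
the [3, ∞) slice contributes ∫ t**(-5)·t^(s-1) dt

on [0, 1/2): 1
on [1/2, 3): 2
on [3, oo): t**(-5)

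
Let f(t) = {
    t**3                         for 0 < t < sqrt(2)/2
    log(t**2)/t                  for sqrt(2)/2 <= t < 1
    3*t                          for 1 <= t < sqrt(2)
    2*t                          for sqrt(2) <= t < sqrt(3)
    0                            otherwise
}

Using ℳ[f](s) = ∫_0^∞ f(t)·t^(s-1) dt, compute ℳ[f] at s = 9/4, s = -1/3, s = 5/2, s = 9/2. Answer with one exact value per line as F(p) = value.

F(9/4) = 2**(3/8)*(-15036*2**(5/8) + 5460*log(2) + 9061 + 8400*2**(1/4) + 12600*6**(5/8))/13650
F(-1/3) = -45/8 - 3*2**(2/3)*log(2)/4 + 3*2**(1/3)/2 + 39*2**(2/3)/32 + 3*3**(1/3)
F(5/2) = 2**(1/4)*(-2420*2**(3/4) + 924*log(2) + 1295 + 1584*sqrt(2) + 2376*6**(3/4))/2772
F(9/2) = 2**(1/4)*(-22920*2**(3/4) + 3179 + 4620*log(2) + 47040*sqrt(2) + 105840*6**(3/4))/64680

undo the power substitution: t**(3/2) on [0, 1/2); log(t)/sqrt(t) on [1/2, 1); 3*sqrt(t) on [1, 2); …
remove the shared t-power first: t on [0, 1/2); log(t)/t on [1/2, 1); 3 on [1, 2); …
slice at sqrt(2)/2, 1, sqrt(2), transform all 4 pieces, and sum them
∫ over [0, sqrt(2)/2) of t**3·t^(s-1) joins the sum
segment [sqrt(2)/2, 1) carries log(t**2)/t; integrate it
for t in [1, sqrt(2)): the term is ∫ 3*t·t^(s-1)
segment [sqrt(2), sqrt(3)) carries 2*t; integrate it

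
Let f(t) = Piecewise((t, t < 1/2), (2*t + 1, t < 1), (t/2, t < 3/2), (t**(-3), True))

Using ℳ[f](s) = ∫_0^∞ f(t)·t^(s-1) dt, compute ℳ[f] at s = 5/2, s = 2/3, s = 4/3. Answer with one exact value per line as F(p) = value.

decompose at 1/2, 1, 3/2; ℳ[f](s) sums the 4 pieces' integrals
∫ t·t^(s-1) over [0, 1/2)
[1/2, 1) adds the kernel integral of (2*t + 1)
on [1, 3/2): add ∫ t/2·t^(s-1) dt
segment 3/2 to ∞ holds t**(-3); add its integral

F(5/2) = -19*sqrt(2)/280 + 29/35 + 305*sqrt(6)/336
F(2/3) = 2**(1/3)*(-2268 + 727*3**(2/3) + 3024*2**(2/3))/2520
F(4/3) = 2**(2/3)*(-405 + 629*3**(1/3) + 1170*2**(1/3))/1680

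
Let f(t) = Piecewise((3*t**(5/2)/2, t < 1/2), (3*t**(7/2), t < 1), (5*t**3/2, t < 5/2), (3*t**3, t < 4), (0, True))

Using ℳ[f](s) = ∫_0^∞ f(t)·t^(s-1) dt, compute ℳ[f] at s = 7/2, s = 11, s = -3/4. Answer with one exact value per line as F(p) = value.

F(7/2) = 88081421/23296 - 15625*sqrt(10)/1664
F(11) = sqrt(2)/2138112 + 765083091355803/13303808
F(-3/4) = -25*2**(3/4)*5**(1/4)/36 - 2/99 + 6*2**(1/4)/77 + 64*sqrt(2)/3

cuts at 1/2, 1, 5/2: linearity sums the 4 kernel integrals
on [0, 1/2) integrate f = 3*t**(5/2)/2 against the kernel
∫ over [1/2, 1) of 3*t**(7/2)·t^(s-1) joins the sum
segment 1 to 5/2 holds 5*t**3/2; add its integral
the [5/2, 4) slice contributes ∫ 3*t**3·t^(s-1) dt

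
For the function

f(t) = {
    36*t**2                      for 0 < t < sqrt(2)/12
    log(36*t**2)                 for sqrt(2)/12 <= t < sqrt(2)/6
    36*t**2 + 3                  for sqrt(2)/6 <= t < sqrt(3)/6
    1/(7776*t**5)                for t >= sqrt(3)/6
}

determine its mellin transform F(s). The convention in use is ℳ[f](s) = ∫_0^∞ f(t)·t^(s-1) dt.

reversing the common scale on t: 4*t**2 on [0, sqrt(2)/4); log(4*t**2) on [sqrt(2)/4, sqrt(2)/2); 4*t**2 + 3 on [sqrt(2)/2, sqrt(3)/2); …
invert the common scale on t to get t**2 on [0, sqrt(2)/2); log(t**2) on [sqrt(2)/2, sqrt(2)); t**2 + 3 on [sqrt(2), sqrt(3)); …
undo the power substitution: t on [0, 1/2); log(t) on [1/2, 2); t + 3 on [2, 3); …
summing 4 kernel integrals split by sqrt(2)/12, sqrt(2)/6, sqrt(3)/6 yields ℳ[f](s)
∫ over [0, sqrt(2)/12) of 36*t**2·t^(s-1) joins the sum
the [sqrt(2)/12, sqrt(2)/6) slice contributes ∫ log(36*t**2)·t^(s-1) dt
piece [sqrt(2)/6, sqrt(3)/6): integrate (36*t**2 + 3) against the kernel
[sqrt(3)/6, ∞) adds the kernel integral of 1/(7776*t**5)

(-135*2**s*s**2*(s - 5)/2 + 27*2**s*s*(s/2 + 1)*(s - 5)*log(2) - 81*2**s*s*(s - 5) - 54*2**s*(s/2 + 1)*(s - 5) - sqrt(3)*6**(s/2)*s**2*(s/2 + 1) + 81*6**(s/2)*s**2*(s - 5) + 81*6**(s/2)*s*(s - 5) + 27*s**2*(s - 5)/4 + 27*s*(s/2 + 1)*(s - 5)*log(2) + (s - 5)*(27*s + 54))/(27*2**(3*s/2)*3**s*s**2*(s/2 + 1)*(s - 5))
  -2 < Re(s) < 5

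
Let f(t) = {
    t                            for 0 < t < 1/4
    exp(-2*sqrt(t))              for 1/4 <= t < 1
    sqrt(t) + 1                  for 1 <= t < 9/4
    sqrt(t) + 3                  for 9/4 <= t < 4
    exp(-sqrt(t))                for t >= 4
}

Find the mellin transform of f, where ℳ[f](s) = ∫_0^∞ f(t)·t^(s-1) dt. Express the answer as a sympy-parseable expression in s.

the power substitution comes off first: t**2 on [0, 1/2); exp(-2*t) on [1/2, 1); t + 1 on [1, 3/2); …
cuts at 1/4, 1, 9/4, 4: linearity sums the 5 kernel integrals
on [0, 1/4) integrate f = t against the kernel
piece [1/4, 1): integrate exp(-2*sqrt(t)) against the kernel
∫ over [1, 9/4) of (sqrt(t) + 1)·t^(s-1) joins the sum
∫ (sqrt(t) + 3)·t^(s-1) over [9/4, 4)
on [4, ∞) integrate f = exp(-sqrt(t)) against the kernel

(40*2**(4*s)*s*(s + 1) + 12*2**(4*s)*(s + 1) + 8*2**(2*s)*s*(s + 1)*(2*s + 1)*uppergamma(2*s, 2) - 16*2**(2*s)*s*(s + 1) - 4*2**(2*s)*(s + 1) - 16*9**s*s*(s + 1) - 8*9**s*(s + 1) + 8*s*(s + 1)*(2*s + 1)*uppergamma(2*s, 1) - 8*s*(s + 1)*(2*s + 1)*uppergamma(2*s, 2) + s*(2*s + 1))/(4*2**(2*s)*s*(s + 1)*(2*s + 1))
  Re(s) > -1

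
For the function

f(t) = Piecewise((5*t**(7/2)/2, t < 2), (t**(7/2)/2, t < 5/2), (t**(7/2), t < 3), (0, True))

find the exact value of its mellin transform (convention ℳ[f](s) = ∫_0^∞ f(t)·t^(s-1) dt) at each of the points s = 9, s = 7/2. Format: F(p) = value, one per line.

linearity at 2, 5/2 turns ℳ[f](s) into 3 summed integrals
piece [0, 2): integrate 5*t**(7/2)/2 against the kernel
segment [2, 5/2) carries t**(7/2)/2; integrate it
on [5/2, 3) integrate f = t**(7/2) against the kernel

F(9) = -9765625*sqrt(10)/8192 + 16384*sqrt(2)/25 + 1062882*sqrt(3)/25
F(7/2) = 547283/1792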